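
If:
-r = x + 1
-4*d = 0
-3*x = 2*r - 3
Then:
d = 0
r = -6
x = 5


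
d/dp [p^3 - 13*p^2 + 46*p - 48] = 3*p^2 - 26*p + 46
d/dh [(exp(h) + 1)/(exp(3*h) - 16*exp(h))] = (-2*exp(3*h) - 3*exp(2*h) + 16)*exp(-h)/(exp(4*h) - 32*exp(2*h) + 256)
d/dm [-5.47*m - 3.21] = -5.47000000000000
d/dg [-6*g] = -6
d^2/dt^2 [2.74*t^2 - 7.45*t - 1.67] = 5.48000000000000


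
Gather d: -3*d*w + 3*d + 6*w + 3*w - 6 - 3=d*(3 - 3*w) + 9*w - 9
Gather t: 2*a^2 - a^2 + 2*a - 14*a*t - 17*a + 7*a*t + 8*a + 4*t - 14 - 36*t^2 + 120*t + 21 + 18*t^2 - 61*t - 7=a^2 - 7*a - 18*t^2 + t*(63 - 7*a)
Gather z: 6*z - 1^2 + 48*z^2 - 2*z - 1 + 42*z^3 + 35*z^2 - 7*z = 42*z^3 + 83*z^2 - 3*z - 2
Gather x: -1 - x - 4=-x - 5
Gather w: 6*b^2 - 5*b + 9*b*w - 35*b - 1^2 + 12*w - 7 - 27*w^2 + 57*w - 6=6*b^2 - 40*b - 27*w^2 + w*(9*b + 69) - 14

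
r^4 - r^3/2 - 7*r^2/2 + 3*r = r*(r - 3/2)*(r - 1)*(r + 2)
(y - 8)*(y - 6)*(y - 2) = y^3 - 16*y^2 + 76*y - 96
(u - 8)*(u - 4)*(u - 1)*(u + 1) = u^4 - 12*u^3 + 31*u^2 + 12*u - 32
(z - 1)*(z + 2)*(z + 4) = z^3 + 5*z^2 + 2*z - 8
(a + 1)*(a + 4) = a^2 + 5*a + 4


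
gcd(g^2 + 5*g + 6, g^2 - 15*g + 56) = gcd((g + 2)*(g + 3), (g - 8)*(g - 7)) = 1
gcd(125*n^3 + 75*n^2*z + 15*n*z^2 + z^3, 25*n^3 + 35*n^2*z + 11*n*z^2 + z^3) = 25*n^2 + 10*n*z + z^2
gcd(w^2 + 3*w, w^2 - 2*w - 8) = 1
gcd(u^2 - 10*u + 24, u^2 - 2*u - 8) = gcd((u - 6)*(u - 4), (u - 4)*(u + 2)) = u - 4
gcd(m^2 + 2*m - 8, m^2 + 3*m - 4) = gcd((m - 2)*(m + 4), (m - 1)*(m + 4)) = m + 4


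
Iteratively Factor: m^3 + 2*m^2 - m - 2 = (m - 1)*(m^2 + 3*m + 2) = (m - 1)*(m + 2)*(m + 1)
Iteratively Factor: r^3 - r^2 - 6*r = (r)*(r^2 - r - 6) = r*(r - 3)*(r + 2)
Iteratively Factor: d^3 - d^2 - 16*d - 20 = (d + 2)*(d^2 - 3*d - 10) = (d - 5)*(d + 2)*(d + 2)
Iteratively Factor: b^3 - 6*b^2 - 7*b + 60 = (b - 5)*(b^2 - b - 12) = (b - 5)*(b - 4)*(b + 3)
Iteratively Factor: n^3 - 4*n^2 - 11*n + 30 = (n + 3)*(n^2 - 7*n + 10) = (n - 2)*(n + 3)*(n - 5)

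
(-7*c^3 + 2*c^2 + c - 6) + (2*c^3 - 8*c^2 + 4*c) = -5*c^3 - 6*c^2 + 5*c - 6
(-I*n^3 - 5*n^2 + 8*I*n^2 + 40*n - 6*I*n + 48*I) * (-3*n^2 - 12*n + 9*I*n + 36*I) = 3*I*n^5 + 24*n^4 - 12*I*n^4 - 96*n^3 - 123*I*n^3 - 714*n^2 + 108*I*n^2 - 216*n + 864*I*n - 1728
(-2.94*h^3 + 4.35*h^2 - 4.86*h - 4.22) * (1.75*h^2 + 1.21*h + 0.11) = -5.145*h^5 + 4.0551*h^4 - 3.5649*h^3 - 12.7871*h^2 - 5.6408*h - 0.4642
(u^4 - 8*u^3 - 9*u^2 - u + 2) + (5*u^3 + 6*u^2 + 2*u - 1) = u^4 - 3*u^3 - 3*u^2 + u + 1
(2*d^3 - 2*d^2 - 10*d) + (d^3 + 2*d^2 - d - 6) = 3*d^3 - 11*d - 6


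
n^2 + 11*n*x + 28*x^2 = (n + 4*x)*(n + 7*x)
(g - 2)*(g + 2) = g^2 - 4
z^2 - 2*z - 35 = (z - 7)*(z + 5)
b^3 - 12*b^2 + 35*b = b*(b - 7)*(b - 5)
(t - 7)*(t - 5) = t^2 - 12*t + 35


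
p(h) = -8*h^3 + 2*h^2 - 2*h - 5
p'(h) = -24*h^2 + 4*h - 2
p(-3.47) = 360.28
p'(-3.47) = -304.86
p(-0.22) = -4.38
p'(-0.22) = -4.04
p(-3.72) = 441.95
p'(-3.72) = -349.00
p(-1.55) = 32.70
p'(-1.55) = -65.86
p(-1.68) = 41.94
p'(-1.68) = -76.46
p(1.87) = -54.06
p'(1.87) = -78.45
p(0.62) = -7.38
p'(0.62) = -8.75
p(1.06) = -14.40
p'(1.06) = -24.73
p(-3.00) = 235.00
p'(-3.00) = -230.00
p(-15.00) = 27475.00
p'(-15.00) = -5462.00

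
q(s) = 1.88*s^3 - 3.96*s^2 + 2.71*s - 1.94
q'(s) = 5.64*s^2 - 7.92*s + 2.71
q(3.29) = 31.06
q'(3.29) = 37.70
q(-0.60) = -5.40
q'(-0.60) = 9.49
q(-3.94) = -189.08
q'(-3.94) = 121.47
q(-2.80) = -81.84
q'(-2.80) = 69.10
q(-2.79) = -81.16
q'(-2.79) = 68.71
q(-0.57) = -5.12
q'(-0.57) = 9.06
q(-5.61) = -473.70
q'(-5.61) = 224.64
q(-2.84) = -84.64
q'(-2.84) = 70.69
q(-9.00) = -1717.61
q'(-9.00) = 530.83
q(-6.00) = -566.84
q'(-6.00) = 253.27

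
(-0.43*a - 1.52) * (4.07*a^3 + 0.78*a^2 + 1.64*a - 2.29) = -1.7501*a^4 - 6.5218*a^3 - 1.8908*a^2 - 1.5081*a + 3.4808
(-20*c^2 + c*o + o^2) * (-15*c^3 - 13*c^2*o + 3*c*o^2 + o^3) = 300*c^5 + 245*c^4*o - 88*c^3*o^2 - 30*c^2*o^3 + 4*c*o^4 + o^5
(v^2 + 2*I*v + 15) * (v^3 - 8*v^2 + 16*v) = v^5 - 8*v^4 + 2*I*v^4 + 31*v^3 - 16*I*v^3 - 120*v^2 + 32*I*v^2 + 240*v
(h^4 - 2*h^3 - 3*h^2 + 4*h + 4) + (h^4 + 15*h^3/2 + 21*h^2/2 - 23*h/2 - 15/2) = 2*h^4 + 11*h^3/2 + 15*h^2/2 - 15*h/2 - 7/2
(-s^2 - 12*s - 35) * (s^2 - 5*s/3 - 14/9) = -s^4 - 31*s^3/3 - 121*s^2/9 + 77*s + 490/9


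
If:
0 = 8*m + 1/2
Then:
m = -1/16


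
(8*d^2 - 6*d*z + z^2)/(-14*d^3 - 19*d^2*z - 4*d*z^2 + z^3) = (-8*d^2 + 6*d*z - z^2)/(14*d^3 + 19*d^2*z + 4*d*z^2 - z^3)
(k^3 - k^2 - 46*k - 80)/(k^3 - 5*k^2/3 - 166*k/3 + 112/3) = 3*(k^2 + 7*k + 10)/(3*k^2 + 19*k - 14)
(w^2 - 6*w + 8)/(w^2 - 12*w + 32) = (w - 2)/(w - 8)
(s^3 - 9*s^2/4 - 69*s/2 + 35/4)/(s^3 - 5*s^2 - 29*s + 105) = (s - 1/4)/(s - 3)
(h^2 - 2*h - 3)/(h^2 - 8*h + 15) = (h + 1)/(h - 5)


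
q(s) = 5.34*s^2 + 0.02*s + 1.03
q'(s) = 10.68*s + 0.02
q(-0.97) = 6.04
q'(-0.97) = -10.34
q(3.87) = 81.08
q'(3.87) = 41.35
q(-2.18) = 26.36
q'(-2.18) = -23.26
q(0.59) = 2.90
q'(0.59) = 6.32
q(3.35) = 61.03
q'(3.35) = 35.80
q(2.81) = 43.25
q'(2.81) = 30.03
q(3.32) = 59.96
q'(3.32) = 35.48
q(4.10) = 90.88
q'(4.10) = 43.81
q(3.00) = 49.15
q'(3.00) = 32.06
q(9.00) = 433.75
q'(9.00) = 96.14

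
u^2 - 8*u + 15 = (u - 5)*(u - 3)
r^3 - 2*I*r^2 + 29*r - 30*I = (r - 6*I)*(r - I)*(r + 5*I)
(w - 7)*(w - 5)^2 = w^3 - 17*w^2 + 95*w - 175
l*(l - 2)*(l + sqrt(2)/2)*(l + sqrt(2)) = l^4 - 2*l^3 + 3*sqrt(2)*l^3/2 - 3*sqrt(2)*l^2 + l^2 - 2*l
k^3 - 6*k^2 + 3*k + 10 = (k - 5)*(k - 2)*(k + 1)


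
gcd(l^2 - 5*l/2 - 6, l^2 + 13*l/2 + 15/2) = l + 3/2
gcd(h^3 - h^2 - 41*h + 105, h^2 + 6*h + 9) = 1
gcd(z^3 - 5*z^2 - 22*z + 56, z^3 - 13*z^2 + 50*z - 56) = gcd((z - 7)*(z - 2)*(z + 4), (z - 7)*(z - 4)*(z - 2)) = z^2 - 9*z + 14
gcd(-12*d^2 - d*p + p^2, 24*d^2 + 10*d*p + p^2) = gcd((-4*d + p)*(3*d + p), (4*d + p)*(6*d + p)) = 1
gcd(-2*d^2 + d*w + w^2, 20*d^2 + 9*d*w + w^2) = 1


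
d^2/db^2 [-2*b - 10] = 0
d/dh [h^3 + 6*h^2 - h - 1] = 3*h^2 + 12*h - 1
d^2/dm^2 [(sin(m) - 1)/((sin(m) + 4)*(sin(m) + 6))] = (-sin(m)^5 + 14*sin(m)^4 + 176*sin(m)^3 + 238*sin(m)^2 - 1020*sin(m) - 632)/((sin(m) + 4)^3*(sin(m) + 6)^3)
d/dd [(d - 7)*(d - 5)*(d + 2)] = 3*d^2 - 20*d + 11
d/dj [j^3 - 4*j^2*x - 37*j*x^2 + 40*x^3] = 3*j^2 - 8*j*x - 37*x^2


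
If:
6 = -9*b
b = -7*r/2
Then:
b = -2/3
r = 4/21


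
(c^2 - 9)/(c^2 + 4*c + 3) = (c - 3)/(c + 1)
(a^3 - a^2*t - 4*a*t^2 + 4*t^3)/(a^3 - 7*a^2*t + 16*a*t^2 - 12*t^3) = (a^2 + a*t - 2*t^2)/(a^2 - 5*a*t + 6*t^2)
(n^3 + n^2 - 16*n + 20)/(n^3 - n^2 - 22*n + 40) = (n - 2)/(n - 4)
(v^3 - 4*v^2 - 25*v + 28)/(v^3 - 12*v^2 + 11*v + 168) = (v^2 + 3*v - 4)/(v^2 - 5*v - 24)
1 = 1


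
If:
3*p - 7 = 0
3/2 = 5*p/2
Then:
No Solution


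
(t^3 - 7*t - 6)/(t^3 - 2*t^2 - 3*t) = (t + 2)/t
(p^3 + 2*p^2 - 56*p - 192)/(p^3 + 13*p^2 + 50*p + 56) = (p^2 - 2*p - 48)/(p^2 + 9*p + 14)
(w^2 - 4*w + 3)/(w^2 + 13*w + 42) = (w^2 - 4*w + 3)/(w^2 + 13*w + 42)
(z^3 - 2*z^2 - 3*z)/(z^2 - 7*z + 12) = z*(z + 1)/(z - 4)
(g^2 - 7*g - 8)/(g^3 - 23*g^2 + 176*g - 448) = (g + 1)/(g^2 - 15*g + 56)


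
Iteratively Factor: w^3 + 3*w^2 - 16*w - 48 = (w + 3)*(w^2 - 16) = (w + 3)*(w + 4)*(w - 4)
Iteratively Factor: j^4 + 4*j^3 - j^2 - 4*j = (j + 1)*(j^3 + 3*j^2 - 4*j) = (j + 1)*(j + 4)*(j^2 - j) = (j - 1)*(j + 1)*(j + 4)*(j)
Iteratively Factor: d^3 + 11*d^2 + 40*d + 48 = (d + 4)*(d^2 + 7*d + 12) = (d + 4)^2*(d + 3)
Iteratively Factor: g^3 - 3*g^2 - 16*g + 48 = (g + 4)*(g^2 - 7*g + 12) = (g - 4)*(g + 4)*(g - 3)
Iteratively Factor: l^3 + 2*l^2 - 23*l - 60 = (l + 3)*(l^2 - l - 20) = (l - 5)*(l + 3)*(l + 4)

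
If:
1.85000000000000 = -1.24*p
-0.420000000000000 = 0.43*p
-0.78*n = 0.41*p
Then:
No Solution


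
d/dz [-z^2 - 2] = -2*z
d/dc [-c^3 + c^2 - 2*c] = -3*c^2 + 2*c - 2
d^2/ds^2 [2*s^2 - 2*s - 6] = 4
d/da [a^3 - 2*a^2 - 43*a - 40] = 3*a^2 - 4*a - 43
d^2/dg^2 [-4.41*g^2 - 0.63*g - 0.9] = -8.82000000000000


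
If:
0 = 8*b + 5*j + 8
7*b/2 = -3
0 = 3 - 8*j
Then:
No Solution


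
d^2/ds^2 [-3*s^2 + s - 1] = -6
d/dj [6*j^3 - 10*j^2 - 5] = 2*j*(9*j - 10)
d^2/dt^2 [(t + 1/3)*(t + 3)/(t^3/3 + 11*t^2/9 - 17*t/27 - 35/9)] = 162*(27*t^3 + 27*t^2 + 333*t + 109)/(729*t^6 + 1458*t^5 - 7533*t^4 - 11124*t^3 + 29295*t^2 + 22050*t - 42875)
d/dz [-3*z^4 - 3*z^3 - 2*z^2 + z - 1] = -12*z^3 - 9*z^2 - 4*z + 1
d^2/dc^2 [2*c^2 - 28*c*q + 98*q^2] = 4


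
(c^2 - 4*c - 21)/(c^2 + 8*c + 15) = (c - 7)/(c + 5)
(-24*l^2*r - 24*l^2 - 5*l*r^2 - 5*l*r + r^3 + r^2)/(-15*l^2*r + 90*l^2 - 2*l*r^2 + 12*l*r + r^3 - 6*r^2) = (-8*l*r - 8*l + r^2 + r)/(-5*l*r + 30*l + r^2 - 6*r)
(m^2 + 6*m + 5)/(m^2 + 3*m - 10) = (m + 1)/(m - 2)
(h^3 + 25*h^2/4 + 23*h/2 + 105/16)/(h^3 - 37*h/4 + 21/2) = (8*h^2 + 22*h + 15)/(4*(2*h^2 - 7*h + 6))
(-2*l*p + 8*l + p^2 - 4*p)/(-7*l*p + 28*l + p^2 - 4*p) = (-2*l + p)/(-7*l + p)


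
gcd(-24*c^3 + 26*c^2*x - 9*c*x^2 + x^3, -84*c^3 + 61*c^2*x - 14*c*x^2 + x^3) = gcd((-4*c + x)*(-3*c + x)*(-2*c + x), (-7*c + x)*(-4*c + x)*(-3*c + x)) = 12*c^2 - 7*c*x + x^2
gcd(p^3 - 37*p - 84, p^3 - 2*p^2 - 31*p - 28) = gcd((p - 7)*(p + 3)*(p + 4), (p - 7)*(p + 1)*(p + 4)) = p^2 - 3*p - 28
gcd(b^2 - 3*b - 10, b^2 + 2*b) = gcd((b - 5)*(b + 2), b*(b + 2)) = b + 2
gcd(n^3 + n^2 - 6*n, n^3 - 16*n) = n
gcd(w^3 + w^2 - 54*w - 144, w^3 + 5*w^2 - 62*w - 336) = w^2 - 2*w - 48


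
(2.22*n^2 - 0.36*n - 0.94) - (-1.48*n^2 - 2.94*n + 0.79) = 3.7*n^2 + 2.58*n - 1.73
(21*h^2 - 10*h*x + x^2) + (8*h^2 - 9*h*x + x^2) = 29*h^2 - 19*h*x + 2*x^2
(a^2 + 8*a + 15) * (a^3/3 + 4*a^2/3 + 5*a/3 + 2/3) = a^5/3 + 4*a^4 + 52*a^3/3 + 34*a^2 + 91*a/3 + 10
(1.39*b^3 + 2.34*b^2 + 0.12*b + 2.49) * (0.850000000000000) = 1.1815*b^3 + 1.989*b^2 + 0.102*b + 2.1165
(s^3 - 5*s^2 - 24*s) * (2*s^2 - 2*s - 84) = 2*s^5 - 12*s^4 - 122*s^3 + 468*s^2 + 2016*s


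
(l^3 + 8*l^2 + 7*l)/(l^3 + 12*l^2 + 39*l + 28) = l/(l + 4)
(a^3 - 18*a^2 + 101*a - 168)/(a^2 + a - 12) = (a^2 - 15*a + 56)/(a + 4)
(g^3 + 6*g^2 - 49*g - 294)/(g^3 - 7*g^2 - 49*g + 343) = (g + 6)/(g - 7)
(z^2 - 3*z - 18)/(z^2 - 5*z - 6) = (z + 3)/(z + 1)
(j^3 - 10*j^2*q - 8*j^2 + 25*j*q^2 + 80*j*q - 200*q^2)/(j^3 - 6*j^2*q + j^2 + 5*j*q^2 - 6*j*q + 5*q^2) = (-j^2 + 5*j*q + 8*j - 40*q)/(-j^2 + j*q - j + q)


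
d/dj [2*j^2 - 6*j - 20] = 4*j - 6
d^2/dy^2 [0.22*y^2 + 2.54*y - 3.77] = 0.440000000000000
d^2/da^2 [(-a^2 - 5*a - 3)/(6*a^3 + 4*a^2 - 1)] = 2*(-36*a^6 - 540*a^5 - 1008*a^4 - 698*a^3 - 336*a^2 - 114*a - 13)/(216*a^9 + 432*a^8 + 288*a^7 - 44*a^6 - 144*a^5 - 48*a^4 + 18*a^3 + 12*a^2 - 1)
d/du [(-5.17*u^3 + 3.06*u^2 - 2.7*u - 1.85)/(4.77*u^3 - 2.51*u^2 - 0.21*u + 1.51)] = (-1.61949999999999*u^4 + 27.9294*u^3 - 4.3662*u^2 - 0.0457999999999981*u - 4.4655)/(22.7529*u^6 - 23.9454*u^5 + 4.2967*u^4 + 15.4596*u^3 - 7.5361*u^2 - 0.6342*u + 2.2801)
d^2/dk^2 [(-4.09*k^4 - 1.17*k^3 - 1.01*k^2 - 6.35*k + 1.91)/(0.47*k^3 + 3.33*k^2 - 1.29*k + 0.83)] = (2.8421709430404e-14*k^7 - 92.4506200000001*k^6 + 102.317016*k^5 - 161.427576*k^4 - 31.2207440000001*k^3 + 140.310552*k^2 + 46.769244*k - 19.190704)/(0.103823*k^9 + 2.206791*k^8 + 14.780466*k^7 + 25.362204*k^6 - 32.773464*k^5 + 41.216346*k^4 - 22.567926*k^3 + 11.02572*k^2 - 2.666043*k + 0.571787)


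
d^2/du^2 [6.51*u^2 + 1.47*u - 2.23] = 13.0200000000000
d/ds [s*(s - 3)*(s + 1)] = 3*s^2 - 4*s - 3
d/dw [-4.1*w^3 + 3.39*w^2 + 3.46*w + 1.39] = -12.3*w^2 + 6.78*w + 3.46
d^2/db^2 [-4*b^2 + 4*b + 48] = -8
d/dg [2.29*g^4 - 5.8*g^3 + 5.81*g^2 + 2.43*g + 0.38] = 9.16*g^3 - 17.4*g^2 + 11.62*g + 2.43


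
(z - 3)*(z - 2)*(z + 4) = z^3 - z^2 - 14*z + 24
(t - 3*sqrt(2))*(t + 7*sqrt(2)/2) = t^2 + sqrt(2)*t/2 - 21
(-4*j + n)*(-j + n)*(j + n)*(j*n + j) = 4*j^4*n + 4*j^4 - j^3*n^2 - j^3*n - 4*j^2*n^3 - 4*j^2*n^2 + j*n^4 + j*n^3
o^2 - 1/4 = (o - 1/2)*(o + 1/2)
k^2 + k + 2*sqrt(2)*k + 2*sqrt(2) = (k + 1)*(k + 2*sqrt(2))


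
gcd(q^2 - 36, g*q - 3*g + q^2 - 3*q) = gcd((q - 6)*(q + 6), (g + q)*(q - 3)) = 1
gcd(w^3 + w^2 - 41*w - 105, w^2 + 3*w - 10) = w + 5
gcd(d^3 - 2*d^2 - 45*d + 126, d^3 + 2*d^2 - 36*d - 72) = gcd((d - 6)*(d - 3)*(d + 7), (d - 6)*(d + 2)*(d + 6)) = d - 6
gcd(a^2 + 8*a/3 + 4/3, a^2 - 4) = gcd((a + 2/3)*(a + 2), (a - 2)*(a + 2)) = a + 2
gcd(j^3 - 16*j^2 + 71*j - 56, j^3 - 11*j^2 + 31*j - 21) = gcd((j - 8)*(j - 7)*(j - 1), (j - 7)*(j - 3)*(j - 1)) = j^2 - 8*j + 7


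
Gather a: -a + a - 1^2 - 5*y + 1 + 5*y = 0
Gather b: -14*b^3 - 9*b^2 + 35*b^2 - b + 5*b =-14*b^3 + 26*b^2 + 4*b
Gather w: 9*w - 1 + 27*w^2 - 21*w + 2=27*w^2 - 12*w + 1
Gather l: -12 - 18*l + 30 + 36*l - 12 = 18*l + 6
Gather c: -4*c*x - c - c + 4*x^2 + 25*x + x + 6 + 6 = c*(-4*x - 2) + 4*x^2 + 26*x + 12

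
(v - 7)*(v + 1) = v^2 - 6*v - 7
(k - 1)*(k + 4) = k^2 + 3*k - 4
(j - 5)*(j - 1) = j^2 - 6*j + 5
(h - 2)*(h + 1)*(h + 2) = h^3 + h^2 - 4*h - 4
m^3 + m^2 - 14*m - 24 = (m - 4)*(m + 2)*(m + 3)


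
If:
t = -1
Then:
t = -1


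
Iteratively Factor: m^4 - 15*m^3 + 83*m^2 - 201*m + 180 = (m - 3)*(m^3 - 12*m^2 + 47*m - 60) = (m - 5)*(m - 3)*(m^2 - 7*m + 12) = (m - 5)*(m - 3)^2*(m - 4)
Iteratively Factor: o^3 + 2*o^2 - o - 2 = (o + 1)*(o^2 + o - 2) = (o + 1)*(o + 2)*(o - 1)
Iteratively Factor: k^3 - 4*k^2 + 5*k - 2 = (k - 1)*(k^2 - 3*k + 2) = (k - 2)*(k - 1)*(k - 1)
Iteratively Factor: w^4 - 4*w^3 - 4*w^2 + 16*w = (w + 2)*(w^3 - 6*w^2 + 8*w) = (w - 4)*(w + 2)*(w^2 - 2*w) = (w - 4)*(w - 2)*(w + 2)*(w)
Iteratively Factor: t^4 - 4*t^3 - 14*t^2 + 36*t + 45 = (t - 3)*(t^3 - t^2 - 17*t - 15) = (t - 3)*(t + 1)*(t^2 - 2*t - 15) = (t - 3)*(t + 1)*(t + 3)*(t - 5)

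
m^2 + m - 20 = (m - 4)*(m + 5)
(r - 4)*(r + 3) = r^2 - r - 12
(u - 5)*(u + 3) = u^2 - 2*u - 15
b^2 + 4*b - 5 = (b - 1)*(b + 5)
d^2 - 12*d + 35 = (d - 7)*(d - 5)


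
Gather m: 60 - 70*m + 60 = 120 - 70*m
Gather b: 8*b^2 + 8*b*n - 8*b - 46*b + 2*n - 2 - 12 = 8*b^2 + b*(8*n - 54) + 2*n - 14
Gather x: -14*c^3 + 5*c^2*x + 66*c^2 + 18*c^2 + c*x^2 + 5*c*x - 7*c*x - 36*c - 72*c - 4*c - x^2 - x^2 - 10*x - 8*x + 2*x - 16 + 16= -14*c^3 + 84*c^2 - 112*c + x^2*(c - 2) + x*(5*c^2 - 2*c - 16)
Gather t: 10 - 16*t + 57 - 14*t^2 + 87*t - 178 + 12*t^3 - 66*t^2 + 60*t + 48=12*t^3 - 80*t^2 + 131*t - 63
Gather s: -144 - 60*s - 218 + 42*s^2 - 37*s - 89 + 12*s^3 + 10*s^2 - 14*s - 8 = 12*s^3 + 52*s^2 - 111*s - 459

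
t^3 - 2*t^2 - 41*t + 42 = (t - 7)*(t - 1)*(t + 6)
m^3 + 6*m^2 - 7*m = m*(m - 1)*(m + 7)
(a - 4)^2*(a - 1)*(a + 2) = a^4 - 7*a^3 + 6*a^2 + 32*a - 32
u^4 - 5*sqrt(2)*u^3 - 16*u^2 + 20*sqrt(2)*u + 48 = (u - 2)*(u + 2)*(u - 6*sqrt(2))*(u + sqrt(2))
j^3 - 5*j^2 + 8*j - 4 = (j - 2)^2*(j - 1)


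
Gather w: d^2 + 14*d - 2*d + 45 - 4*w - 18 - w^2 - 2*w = d^2 + 12*d - w^2 - 6*w + 27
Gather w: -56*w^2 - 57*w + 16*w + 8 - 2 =-56*w^2 - 41*w + 6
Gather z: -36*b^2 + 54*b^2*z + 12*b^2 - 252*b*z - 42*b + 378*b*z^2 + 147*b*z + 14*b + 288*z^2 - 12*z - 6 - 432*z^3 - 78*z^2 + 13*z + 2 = -24*b^2 - 28*b - 432*z^3 + z^2*(378*b + 210) + z*(54*b^2 - 105*b + 1) - 4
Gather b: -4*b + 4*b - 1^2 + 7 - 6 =0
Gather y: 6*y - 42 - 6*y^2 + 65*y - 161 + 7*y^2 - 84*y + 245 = y^2 - 13*y + 42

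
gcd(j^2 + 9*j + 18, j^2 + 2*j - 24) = j + 6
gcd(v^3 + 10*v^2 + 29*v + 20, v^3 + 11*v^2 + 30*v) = v + 5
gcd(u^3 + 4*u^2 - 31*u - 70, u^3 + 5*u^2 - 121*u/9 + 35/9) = u + 7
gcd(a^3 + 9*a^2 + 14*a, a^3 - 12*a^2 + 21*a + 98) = a + 2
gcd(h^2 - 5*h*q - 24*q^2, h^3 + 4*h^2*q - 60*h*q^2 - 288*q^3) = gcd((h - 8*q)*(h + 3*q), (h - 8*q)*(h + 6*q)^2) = -h + 8*q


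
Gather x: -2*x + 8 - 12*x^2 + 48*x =-12*x^2 + 46*x + 8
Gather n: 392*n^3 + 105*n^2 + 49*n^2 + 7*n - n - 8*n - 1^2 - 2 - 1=392*n^3 + 154*n^2 - 2*n - 4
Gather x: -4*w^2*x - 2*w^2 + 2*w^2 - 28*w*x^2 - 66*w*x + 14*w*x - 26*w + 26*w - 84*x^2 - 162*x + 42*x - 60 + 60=x^2*(-28*w - 84) + x*(-4*w^2 - 52*w - 120)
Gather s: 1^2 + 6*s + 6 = 6*s + 7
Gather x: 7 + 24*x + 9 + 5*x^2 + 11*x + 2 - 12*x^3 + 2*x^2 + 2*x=-12*x^3 + 7*x^2 + 37*x + 18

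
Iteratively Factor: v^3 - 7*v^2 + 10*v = (v)*(v^2 - 7*v + 10) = v*(v - 5)*(v - 2)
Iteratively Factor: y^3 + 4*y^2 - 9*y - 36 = (y - 3)*(y^2 + 7*y + 12) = (y - 3)*(y + 4)*(y + 3)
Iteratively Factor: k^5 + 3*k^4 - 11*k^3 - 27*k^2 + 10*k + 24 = (k + 4)*(k^4 - k^3 - 7*k^2 + k + 6) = (k + 1)*(k + 4)*(k^3 - 2*k^2 - 5*k + 6) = (k - 3)*(k + 1)*(k + 4)*(k^2 + k - 2) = (k - 3)*(k + 1)*(k + 2)*(k + 4)*(k - 1)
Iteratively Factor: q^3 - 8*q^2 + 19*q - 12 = (q - 3)*(q^2 - 5*q + 4) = (q - 4)*(q - 3)*(q - 1)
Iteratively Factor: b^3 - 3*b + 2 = (b - 1)*(b^2 + b - 2) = (b - 1)^2*(b + 2)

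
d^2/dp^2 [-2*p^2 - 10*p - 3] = -4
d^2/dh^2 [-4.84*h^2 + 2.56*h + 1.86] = -9.68000000000000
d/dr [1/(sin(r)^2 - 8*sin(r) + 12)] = 2*(4 - sin(r))*cos(r)/(sin(r)^2 - 8*sin(r) + 12)^2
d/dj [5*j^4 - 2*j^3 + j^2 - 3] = 2*j*(10*j^2 - 3*j + 1)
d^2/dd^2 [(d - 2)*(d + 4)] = 2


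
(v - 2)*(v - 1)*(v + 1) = v^3 - 2*v^2 - v + 2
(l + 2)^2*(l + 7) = l^3 + 11*l^2 + 32*l + 28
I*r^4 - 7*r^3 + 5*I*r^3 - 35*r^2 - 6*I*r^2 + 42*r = r*(r + 6)*(r + 7*I)*(I*r - I)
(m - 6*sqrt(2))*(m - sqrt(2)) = m^2 - 7*sqrt(2)*m + 12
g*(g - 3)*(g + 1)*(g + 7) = g^4 + 5*g^3 - 17*g^2 - 21*g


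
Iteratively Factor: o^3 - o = (o - 1)*(o^2 + o) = o*(o - 1)*(o + 1)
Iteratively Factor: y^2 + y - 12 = (y + 4)*(y - 3)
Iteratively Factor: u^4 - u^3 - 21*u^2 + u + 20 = (u - 5)*(u^3 + 4*u^2 - u - 4) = (u - 5)*(u + 1)*(u^2 + 3*u - 4) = (u - 5)*(u - 1)*(u + 1)*(u + 4)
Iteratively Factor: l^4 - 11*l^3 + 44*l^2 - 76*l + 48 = (l - 4)*(l^3 - 7*l^2 + 16*l - 12) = (l - 4)*(l - 2)*(l^2 - 5*l + 6) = (l - 4)*(l - 2)^2*(l - 3)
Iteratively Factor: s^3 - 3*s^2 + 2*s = (s)*(s^2 - 3*s + 2) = s*(s - 2)*(s - 1)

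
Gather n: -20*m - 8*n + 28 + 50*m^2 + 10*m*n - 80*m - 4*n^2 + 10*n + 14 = 50*m^2 - 100*m - 4*n^2 + n*(10*m + 2) + 42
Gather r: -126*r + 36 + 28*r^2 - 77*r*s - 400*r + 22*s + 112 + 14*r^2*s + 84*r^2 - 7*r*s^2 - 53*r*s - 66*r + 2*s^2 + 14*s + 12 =r^2*(14*s + 112) + r*(-7*s^2 - 130*s - 592) + 2*s^2 + 36*s + 160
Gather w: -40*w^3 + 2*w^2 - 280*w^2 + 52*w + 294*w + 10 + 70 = -40*w^3 - 278*w^2 + 346*w + 80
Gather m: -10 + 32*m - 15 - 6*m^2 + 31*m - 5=-6*m^2 + 63*m - 30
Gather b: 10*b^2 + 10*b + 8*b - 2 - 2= 10*b^2 + 18*b - 4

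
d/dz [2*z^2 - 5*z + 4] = 4*z - 5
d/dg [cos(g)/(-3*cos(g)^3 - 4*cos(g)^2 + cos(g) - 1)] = -(24*sin(2*g) + 16*sin(3*g) + 12*sin(4*g))/(5*cos(g) + 8*cos(2*g) + 3*cos(3*g) + 12)^2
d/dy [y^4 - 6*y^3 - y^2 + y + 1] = 4*y^3 - 18*y^2 - 2*y + 1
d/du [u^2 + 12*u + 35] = 2*u + 12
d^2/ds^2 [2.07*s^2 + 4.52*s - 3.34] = 4.14000000000000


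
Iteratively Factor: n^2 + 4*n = (n)*(n + 4)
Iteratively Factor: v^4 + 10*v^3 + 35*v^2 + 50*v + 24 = (v + 1)*(v^3 + 9*v^2 + 26*v + 24) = (v + 1)*(v + 2)*(v^2 + 7*v + 12) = (v + 1)*(v + 2)*(v + 4)*(v + 3)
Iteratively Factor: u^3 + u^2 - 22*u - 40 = (u - 5)*(u^2 + 6*u + 8) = (u - 5)*(u + 2)*(u + 4)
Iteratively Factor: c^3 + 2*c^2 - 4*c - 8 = (c + 2)*(c^2 - 4) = (c + 2)^2*(c - 2)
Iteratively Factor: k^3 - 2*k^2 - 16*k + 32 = (k + 4)*(k^2 - 6*k + 8) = (k - 4)*(k + 4)*(k - 2)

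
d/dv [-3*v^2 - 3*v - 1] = -6*v - 3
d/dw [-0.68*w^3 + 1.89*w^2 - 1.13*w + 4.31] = -2.04*w^2 + 3.78*w - 1.13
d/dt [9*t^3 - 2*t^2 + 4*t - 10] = 27*t^2 - 4*t + 4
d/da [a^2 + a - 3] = 2*a + 1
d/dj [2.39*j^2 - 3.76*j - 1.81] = 4.78*j - 3.76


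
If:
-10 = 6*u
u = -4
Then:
No Solution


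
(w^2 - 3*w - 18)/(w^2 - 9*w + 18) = (w + 3)/(w - 3)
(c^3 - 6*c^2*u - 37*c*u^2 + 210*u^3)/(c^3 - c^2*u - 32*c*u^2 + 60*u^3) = (-c + 7*u)/(-c + 2*u)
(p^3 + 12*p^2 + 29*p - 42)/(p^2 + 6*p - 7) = p + 6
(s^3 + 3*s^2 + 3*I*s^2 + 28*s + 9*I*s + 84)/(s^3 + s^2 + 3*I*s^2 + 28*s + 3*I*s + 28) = (s + 3)/(s + 1)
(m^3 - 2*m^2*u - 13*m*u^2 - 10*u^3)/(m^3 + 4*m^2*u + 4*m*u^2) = (m^2 - 4*m*u - 5*u^2)/(m*(m + 2*u))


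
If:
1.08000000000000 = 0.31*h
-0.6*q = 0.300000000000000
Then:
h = 3.48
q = -0.50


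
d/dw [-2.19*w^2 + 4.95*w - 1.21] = 4.95 - 4.38*w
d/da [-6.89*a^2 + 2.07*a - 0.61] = 2.07 - 13.78*a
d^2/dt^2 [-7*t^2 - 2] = -14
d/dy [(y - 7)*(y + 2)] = 2*y - 5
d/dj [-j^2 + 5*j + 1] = 5 - 2*j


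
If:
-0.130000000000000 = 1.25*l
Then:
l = -0.10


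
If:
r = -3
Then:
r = -3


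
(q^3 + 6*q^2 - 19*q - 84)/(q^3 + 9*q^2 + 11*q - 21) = (q - 4)/(q - 1)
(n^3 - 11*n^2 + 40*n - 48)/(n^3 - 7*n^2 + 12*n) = (n - 4)/n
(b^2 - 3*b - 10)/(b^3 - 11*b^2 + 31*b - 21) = (b^2 - 3*b - 10)/(b^3 - 11*b^2 + 31*b - 21)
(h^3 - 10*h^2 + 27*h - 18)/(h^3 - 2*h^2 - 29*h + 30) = (h - 3)/(h + 5)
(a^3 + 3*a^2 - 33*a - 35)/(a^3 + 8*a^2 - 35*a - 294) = (a^2 - 4*a - 5)/(a^2 + a - 42)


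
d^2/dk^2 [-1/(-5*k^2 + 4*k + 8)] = 2*(25*k^2 - 20*k - 4*(5*k - 2)^2 - 40)/(-5*k^2 + 4*k + 8)^3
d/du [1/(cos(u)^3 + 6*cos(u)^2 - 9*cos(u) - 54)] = 3*(cos(u)^2 + 4*cos(u) - 3)*sin(u)/(cos(u)^3 + 6*cos(u)^2 - 9*cos(u) - 54)^2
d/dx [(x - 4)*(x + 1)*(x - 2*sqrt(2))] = 3*x^2 - 6*x - 4*sqrt(2)*x - 4 + 6*sqrt(2)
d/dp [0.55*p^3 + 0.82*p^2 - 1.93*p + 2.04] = 1.65*p^2 + 1.64*p - 1.93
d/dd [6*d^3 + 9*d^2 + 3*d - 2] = 18*d^2 + 18*d + 3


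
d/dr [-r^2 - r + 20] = -2*r - 1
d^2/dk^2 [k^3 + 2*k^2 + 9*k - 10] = 6*k + 4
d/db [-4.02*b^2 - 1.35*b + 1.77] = -8.04*b - 1.35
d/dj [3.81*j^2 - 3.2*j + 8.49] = 7.62*j - 3.2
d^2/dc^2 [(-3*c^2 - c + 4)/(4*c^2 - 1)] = 2*(-16*c^3 + 156*c^2 - 12*c + 13)/(64*c^6 - 48*c^4 + 12*c^2 - 1)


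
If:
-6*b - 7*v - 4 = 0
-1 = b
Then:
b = -1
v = 2/7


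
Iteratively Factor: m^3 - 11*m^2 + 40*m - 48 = (m - 3)*(m^2 - 8*m + 16) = (m - 4)*(m - 3)*(m - 4)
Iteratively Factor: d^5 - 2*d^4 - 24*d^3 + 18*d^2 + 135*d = (d + 3)*(d^4 - 5*d^3 - 9*d^2 + 45*d) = (d - 3)*(d + 3)*(d^3 - 2*d^2 - 15*d) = (d - 5)*(d - 3)*(d + 3)*(d^2 + 3*d) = d*(d - 5)*(d - 3)*(d + 3)*(d + 3)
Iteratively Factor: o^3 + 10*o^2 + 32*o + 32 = (o + 2)*(o^2 + 8*o + 16) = (o + 2)*(o + 4)*(o + 4)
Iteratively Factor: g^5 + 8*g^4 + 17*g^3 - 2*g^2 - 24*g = (g + 2)*(g^4 + 6*g^3 + 5*g^2 - 12*g) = g*(g + 2)*(g^3 + 6*g^2 + 5*g - 12) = g*(g + 2)*(g + 4)*(g^2 + 2*g - 3) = g*(g - 1)*(g + 2)*(g + 4)*(g + 3)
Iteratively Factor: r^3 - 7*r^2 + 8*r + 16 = (r - 4)*(r^2 - 3*r - 4) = (r - 4)^2*(r + 1)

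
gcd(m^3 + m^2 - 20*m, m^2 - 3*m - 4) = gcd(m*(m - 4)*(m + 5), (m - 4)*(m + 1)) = m - 4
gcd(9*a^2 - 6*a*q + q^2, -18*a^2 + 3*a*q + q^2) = -3*a + q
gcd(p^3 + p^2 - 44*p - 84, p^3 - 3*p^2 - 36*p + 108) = p + 6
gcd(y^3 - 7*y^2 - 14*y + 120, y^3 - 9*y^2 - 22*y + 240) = y - 6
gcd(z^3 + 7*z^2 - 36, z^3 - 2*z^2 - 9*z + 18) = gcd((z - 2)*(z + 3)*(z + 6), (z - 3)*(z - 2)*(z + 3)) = z^2 + z - 6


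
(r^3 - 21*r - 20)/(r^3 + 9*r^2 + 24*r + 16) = (r - 5)/(r + 4)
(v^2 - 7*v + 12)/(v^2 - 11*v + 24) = (v - 4)/(v - 8)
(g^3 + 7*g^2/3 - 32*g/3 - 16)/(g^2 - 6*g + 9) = (3*g^2 + 16*g + 16)/(3*(g - 3))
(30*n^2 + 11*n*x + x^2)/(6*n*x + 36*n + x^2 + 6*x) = (5*n + x)/(x + 6)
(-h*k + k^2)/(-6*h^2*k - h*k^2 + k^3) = (h - k)/(6*h^2 + h*k - k^2)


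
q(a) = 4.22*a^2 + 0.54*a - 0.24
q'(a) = 8.44*a + 0.54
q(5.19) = 116.23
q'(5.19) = 44.34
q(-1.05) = 3.85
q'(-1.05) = -8.32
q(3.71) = 59.85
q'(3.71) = 31.85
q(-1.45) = 7.85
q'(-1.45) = -11.70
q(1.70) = 12.87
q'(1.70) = 14.89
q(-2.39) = 22.57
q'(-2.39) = -19.63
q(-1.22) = 5.38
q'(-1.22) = -9.76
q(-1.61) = 9.83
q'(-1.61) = -13.05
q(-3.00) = 36.12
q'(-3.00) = -24.78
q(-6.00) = 148.44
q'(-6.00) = -50.10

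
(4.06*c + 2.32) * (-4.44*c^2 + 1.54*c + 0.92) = -18.0264*c^3 - 4.0484*c^2 + 7.308*c + 2.1344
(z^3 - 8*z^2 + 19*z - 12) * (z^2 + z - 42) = z^5 - 7*z^4 - 31*z^3 + 343*z^2 - 810*z + 504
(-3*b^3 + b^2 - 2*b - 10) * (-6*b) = 18*b^4 - 6*b^3 + 12*b^2 + 60*b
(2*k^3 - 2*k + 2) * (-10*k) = -20*k^4 + 20*k^2 - 20*k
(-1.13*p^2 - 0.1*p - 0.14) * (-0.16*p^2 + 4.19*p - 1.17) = 0.1808*p^4 - 4.7187*p^3 + 0.9255*p^2 - 0.4696*p + 0.1638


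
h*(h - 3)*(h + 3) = h^3 - 9*h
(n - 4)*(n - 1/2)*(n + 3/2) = n^3 - 3*n^2 - 19*n/4 + 3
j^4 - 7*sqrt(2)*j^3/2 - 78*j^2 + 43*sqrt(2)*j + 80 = (j - 8*sqrt(2))*(j - sqrt(2))*(j + sqrt(2)/2)*(j + 5*sqrt(2))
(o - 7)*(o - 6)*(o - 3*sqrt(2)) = o^3 - 13*o^2 - 3*sqrt(2)*o^2 + 42*o + 39*sqrt(2)*o - 126*sqrt(2)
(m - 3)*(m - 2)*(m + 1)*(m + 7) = m^4 + 3*m^3 - 27*m^2 + 13*m + 42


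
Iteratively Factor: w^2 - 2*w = (w - 2)*(w)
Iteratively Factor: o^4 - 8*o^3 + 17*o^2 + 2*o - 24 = (o - 4)*(o^3 - 4*o^2 + o + 6) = (o - 4)*(o - 2)*(o^2 - 2*o - 3) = (o - 4)*(o - 2)*(o + 1)*(o - 3)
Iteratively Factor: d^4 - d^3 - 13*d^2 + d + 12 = (d - 1)*(d^3 - 13*d - 12) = (d - 4)*(d - 1)*(d^2 + 4*d + 3) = (d - 4)*(d - 1)*(d + 3)*(d + 1)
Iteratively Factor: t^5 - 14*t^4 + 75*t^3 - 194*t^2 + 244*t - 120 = (t - 2)*(t^4 - 12*t^3 + 51*t^2 - 92*t + 60) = (t - 2)^2*(t^3 - 10*t^2 + 31*t - 30) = (t - 3)*(t - 2)^2*(t^2 - 7*t + 10) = (t - 3)*(t - 2)^3*(t - 5)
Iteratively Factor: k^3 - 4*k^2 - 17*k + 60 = (k - 5)*(k^2 + k - 12) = (k - 5)*(k - 3)*(k + 4)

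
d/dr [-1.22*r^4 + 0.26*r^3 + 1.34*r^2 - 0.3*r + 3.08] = -4.88*r^3 + 0.78*r^2 + 2.68*r - 0.3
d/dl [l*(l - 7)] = 2*l - 7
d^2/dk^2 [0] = 0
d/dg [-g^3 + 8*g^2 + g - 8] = -3*g^2 + 16*g + 1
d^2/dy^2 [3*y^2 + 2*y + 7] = 6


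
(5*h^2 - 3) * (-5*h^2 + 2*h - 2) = -25*h^4 + 10*h^3 + 5*h^2 - 6*h + 6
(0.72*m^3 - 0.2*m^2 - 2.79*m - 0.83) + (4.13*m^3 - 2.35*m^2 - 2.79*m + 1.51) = 4.85*m^3 - 2.55*m^2 - 5.58*m + 0.68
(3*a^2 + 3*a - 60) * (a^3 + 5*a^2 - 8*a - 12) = 3*a^5 + 18*a^4 - 69*a^3 - 360*a^2 + 444*a + 720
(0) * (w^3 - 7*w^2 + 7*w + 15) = 0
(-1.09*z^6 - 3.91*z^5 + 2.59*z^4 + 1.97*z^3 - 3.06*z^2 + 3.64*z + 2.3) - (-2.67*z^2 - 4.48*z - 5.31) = -1.09*z^6 - 3.91*z^5 + 2.59*z^4 + 1.97*z^3 - 0.39*z^2 + 8.12*z + 7.61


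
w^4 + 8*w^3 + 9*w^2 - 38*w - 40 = (w - 2)*(w + 1)*(w + 4)*(w + 5)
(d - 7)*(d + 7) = d^2 - 49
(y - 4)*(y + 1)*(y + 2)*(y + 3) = y^4 + 2*y^3 - 13*y^2 - 38*y - 24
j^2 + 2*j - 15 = (j - 3)*(j + 5)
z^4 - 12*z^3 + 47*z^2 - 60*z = z*(z - 5)*(z - 4)*(z - 3)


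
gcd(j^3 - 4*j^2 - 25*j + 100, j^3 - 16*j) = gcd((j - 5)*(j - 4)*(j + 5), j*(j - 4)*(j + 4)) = j - 4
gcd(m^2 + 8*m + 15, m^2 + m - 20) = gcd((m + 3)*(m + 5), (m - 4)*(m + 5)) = m + 5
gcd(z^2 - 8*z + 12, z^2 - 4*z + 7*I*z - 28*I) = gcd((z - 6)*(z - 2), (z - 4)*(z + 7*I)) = 1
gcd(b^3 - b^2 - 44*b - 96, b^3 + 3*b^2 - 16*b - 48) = b^2 + 7*b + 12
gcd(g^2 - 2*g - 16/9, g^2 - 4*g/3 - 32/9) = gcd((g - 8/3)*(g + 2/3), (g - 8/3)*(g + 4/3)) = g - 8/3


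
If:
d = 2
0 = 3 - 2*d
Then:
No Solution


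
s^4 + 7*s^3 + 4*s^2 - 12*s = s*(s - 1)*(s + 2)*(s + 6)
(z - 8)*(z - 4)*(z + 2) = z^3 - 10*z^2 + 8*z + 64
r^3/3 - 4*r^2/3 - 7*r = r*(r/3 + 1)*(r - 7)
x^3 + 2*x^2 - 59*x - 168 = (x - 8)*(x + 3)*(x + 7)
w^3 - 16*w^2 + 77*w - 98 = (w - 7)^2*(w - 2)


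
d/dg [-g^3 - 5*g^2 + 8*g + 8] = -3*g^2 - 10*g + 8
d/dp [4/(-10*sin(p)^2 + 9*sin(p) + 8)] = 4*(20*sin(p) - 9)*cos(p)/(-10*sin(p)^2 + 9*sin(p) + 8)^2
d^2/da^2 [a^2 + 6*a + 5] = 2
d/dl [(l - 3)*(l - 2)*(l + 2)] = 3*l^2 - 6*l - 4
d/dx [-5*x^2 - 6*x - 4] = -10*x - 6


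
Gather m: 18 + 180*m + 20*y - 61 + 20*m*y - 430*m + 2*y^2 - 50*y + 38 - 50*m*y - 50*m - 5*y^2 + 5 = m*(-30*y - 300) - 3*y^2 - 30*y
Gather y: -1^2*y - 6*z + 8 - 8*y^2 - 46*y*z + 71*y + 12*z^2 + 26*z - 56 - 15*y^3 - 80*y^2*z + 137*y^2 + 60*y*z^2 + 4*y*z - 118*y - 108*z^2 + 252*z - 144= -15*y^3 + y^2*(129 - 80*z) + y*(60*z^2 - 42*z - 48) - 96*z^2 + 272*z - 192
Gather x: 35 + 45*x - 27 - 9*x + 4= 36*x + 12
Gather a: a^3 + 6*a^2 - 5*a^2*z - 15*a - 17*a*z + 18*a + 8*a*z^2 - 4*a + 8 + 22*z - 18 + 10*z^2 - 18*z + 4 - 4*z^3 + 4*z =a^3 + a^2*(6 - 5*z) + a*(8*z^2 - 17*z - 1) - 4*z^3 + 10*z^2 + 8*z - 6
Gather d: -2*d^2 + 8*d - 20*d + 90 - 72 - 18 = -2*d^2 - 12*d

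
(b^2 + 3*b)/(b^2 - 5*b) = (b + 3)/(b - 5)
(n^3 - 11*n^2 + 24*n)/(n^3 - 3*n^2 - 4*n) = (-n^2 + 11*n - 24)/(-n^2 + 3*n + 4)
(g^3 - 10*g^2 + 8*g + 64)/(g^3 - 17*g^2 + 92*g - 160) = (g + 2)/(g - 5)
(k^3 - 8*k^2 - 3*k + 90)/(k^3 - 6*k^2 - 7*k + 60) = (k - 6)/(k - 4)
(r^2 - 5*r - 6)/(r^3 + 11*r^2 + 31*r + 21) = (r - 6)/(r^2 + 10*r + 21)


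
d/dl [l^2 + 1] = 2*l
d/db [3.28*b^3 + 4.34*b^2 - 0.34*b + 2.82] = 9.84*b^2 + 8.68*b - 0.34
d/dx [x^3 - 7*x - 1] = 3*x^2 - 7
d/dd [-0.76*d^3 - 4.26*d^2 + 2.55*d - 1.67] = -2.28*d^2 - 8.52*d + 2.55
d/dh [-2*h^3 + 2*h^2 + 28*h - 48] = -6*h^2 + 4*h + 28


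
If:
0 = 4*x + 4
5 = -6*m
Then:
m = -5/6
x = -1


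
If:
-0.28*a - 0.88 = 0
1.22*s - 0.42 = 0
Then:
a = -3.14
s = 0.34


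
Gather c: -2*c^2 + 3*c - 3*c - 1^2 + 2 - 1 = -2*c^2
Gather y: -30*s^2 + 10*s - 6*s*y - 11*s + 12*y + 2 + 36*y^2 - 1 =-30*s^2 - s + 36*y^2 + y*(12 - 6*s) + 1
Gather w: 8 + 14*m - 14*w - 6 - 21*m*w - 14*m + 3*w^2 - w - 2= 3*w^2 + w*(-21*m - 15)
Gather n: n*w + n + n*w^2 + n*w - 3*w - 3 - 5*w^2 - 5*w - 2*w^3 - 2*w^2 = n*(w^2 + 2*w + 1) - 2*w^3 - 7*w^2 - 8*w - 3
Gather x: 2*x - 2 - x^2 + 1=-x^2 + 2*x - 1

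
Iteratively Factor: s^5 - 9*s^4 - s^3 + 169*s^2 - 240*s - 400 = (s - 5)*(s^4 - 4*s^3 - 21*s^2 + 64*s + 80) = (s - 5)*(s - 4)*(s^3 - 21*s - 20) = (s - 5)*(s - 4)*(s + 4)*(s^2 - 4*s - 5) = (s - 5)*(s - 4)*(s + 1)*(s + 4)*(s - 5)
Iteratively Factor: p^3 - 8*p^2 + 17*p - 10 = (p - 2)*(p^2 - 6*p + 5) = (p - 2)*(p - 1)*(p - 5)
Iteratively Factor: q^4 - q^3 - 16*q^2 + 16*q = (q + 4)*(q^3 - 5*q^2 + 4*q) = q*(q + 4)*(q^2 - 5*q + 4) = q*(q - 1)*(q + 4)*(q - 4)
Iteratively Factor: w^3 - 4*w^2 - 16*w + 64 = (w + 4)*(w^2 - 8*w + 16) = (w - 4)*(w + 4)*(w - 4)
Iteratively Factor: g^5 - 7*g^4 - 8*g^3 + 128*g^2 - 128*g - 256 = (g - 4)*(g^4 - 3*g^3 - 20*g^2 + 48*g + 64) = (g - 4)*(g + 1)*(g^3 - 4*g^2 - 16*g + 64) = (g - 4)*(g + 1)*(g + 4)*(g^2 - 8*g + 16) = (g - 4)^2*(g + 1)*(g + 4)*(g - 4)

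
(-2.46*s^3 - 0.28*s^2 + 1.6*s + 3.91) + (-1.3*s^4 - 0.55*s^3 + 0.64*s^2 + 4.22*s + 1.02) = -1.3*s^4 - 3.01*s^3 + 0.36*s^2 + 5.82*s + 4.93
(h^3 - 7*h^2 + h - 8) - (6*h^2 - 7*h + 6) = h^3 - 13*h^2 + 8*h - 14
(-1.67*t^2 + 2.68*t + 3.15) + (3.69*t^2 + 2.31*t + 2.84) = 2.02*t^2 + 4.99*t + 5.99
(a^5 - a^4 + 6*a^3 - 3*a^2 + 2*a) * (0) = 0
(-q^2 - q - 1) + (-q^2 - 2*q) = -2*q^2 - 3*q - 1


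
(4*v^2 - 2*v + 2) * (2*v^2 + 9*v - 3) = 8*v^4 + 32*v^3 - 26*v^2 + 24*v - 6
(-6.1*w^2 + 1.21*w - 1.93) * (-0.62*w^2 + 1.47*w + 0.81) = 3.782*w^4 - 9.7172*w^3 - 1.9657*w^2 - 1.857*w - 1.5633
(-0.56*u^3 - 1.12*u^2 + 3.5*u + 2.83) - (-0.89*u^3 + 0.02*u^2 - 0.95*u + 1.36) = 0.33*u^3 - 1.14*u^2 + 4.45*u + 1.47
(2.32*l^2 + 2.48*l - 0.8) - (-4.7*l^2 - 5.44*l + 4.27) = 7.02*l^2 + 7.92*l - 5.07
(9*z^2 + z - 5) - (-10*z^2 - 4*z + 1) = 19*z^2 + 5*z - 6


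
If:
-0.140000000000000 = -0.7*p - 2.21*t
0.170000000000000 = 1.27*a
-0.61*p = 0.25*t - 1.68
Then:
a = 0.13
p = 3.14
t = -0.93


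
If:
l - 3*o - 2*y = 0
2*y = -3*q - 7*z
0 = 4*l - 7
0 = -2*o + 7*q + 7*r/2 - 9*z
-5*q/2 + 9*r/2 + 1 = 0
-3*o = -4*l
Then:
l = 7/4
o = 7/3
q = 3073/3226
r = 2971/9678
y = -21/8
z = 2205/6452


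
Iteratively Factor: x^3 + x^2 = (x)*(x^2 + x) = x*(x + 1)*(x)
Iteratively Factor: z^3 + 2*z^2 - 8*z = (z - 2)*(z^2 + 4*z) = z*(z - 2)*(z + 4)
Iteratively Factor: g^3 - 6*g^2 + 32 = (g - 4)*(g^2 - 2*g - 8) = (g - 4)*(g + 2)*(g - 4)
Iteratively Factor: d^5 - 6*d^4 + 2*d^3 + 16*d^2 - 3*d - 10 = (d + 1)*(d^4 - 7*d^3 + 9*d^2 + 7*d - 10) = (d - 1)*(d + 1)*(d^3 - 6*d^2 + 3*d + 10) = (d - 1)*(d + 1)^2*(d^2 - 7*d + 10) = (d - 2)*(d - 1)*(d + 1)^2*(d - 5)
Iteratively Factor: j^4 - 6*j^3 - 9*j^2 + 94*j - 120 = (j - 2)*(j^3 - 4*j^2 - 17*j + 60) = (j - 5)*(j - 2)*(j^2 + j - 12) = (j - 5)*(j - 3)*(j - 2)*(j + 4)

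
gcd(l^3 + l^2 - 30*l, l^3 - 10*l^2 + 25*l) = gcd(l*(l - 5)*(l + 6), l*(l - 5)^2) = l^2 - 5*l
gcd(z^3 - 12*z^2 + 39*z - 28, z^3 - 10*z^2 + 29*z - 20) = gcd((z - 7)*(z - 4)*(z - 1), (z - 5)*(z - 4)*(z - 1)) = z^2 - 5*z + 4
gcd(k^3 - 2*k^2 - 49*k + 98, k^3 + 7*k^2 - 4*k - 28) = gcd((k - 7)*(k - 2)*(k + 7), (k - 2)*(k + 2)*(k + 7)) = k^2 + 5*k - 14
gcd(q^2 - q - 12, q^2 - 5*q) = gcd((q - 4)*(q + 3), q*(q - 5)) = 1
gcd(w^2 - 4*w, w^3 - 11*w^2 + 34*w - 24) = w - 4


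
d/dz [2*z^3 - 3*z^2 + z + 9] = 6*z^2 - 6*z + 1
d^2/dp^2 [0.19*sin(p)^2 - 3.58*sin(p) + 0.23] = 3.58*sin(p) + 0.38*cos(2*p)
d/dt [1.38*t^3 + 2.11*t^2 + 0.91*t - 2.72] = 4.14*t^2 + 4.22*t + 0.91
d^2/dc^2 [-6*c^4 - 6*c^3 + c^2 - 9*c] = -72*c^2 - 36*c + 2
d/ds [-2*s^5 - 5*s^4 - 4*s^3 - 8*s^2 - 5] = 2*s*(-5*s^3 - 10*s^2 - 6*s - 8)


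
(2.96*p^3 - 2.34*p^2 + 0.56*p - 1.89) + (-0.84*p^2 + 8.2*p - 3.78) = 2.96*p^3 - 3.18*p^2 + 8.76*p - 5.67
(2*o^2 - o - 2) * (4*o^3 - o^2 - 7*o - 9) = 8*o^5 - 6*o^4 - 21*o^3 - 9*o^2 + 23*o + 18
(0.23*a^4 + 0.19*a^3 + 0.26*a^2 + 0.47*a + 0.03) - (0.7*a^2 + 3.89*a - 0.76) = 0.23*a^4 + 0.19*a^3 - 0.44*a^2 - 3.42*a + 0.79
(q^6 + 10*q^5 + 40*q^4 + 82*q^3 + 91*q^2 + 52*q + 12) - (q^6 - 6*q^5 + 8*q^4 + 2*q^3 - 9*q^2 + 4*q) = 16*q^5 + 32*q^4 + 80*q^3 + 100*q^2 + 48*q + 12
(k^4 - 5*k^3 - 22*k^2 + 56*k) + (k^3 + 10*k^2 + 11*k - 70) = k^4 - 4*k^3 - 12*k^2 + 67*k - 70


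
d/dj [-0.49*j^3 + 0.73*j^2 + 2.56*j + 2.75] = -1.47*j^2 + 1.46*j + 2.56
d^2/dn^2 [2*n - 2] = 0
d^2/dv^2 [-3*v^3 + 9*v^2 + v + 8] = 18 - 18*v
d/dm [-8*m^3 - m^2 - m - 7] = -24*m^2 - 2*m - 1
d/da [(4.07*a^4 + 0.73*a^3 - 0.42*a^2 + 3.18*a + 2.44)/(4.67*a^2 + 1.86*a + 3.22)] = (38.0138*a^5 + 26.1197*a^4 + 55.1372*a^3 - 8.58*a^2 - 25.4944*a + 5.7012)/(21.8089*a^4 + 17.3724*a^3 + 33.5344*a^2 + 11.9784*a + 10.3684)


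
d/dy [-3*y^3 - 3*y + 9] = -9*y^2 - 3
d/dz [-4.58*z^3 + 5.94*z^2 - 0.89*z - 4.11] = -13.74*z^2 + 11.88*z - 0.89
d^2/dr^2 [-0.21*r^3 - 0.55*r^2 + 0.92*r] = -1.26*r - 1.1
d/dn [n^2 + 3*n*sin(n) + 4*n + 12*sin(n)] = 3*n*cos(n) + 2*n + 3*sin(n) + 12*cos(n) + 4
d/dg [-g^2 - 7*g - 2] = -2*g - 7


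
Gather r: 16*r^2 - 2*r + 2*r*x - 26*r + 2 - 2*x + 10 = 16*r^2 + r*(2*x - 28) - 2*x + 12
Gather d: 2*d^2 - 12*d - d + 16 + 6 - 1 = 2*d^2 - 13*d + 21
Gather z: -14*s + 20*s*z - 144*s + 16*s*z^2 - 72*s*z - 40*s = 16*s*z^2 - 52*s*z - 198*s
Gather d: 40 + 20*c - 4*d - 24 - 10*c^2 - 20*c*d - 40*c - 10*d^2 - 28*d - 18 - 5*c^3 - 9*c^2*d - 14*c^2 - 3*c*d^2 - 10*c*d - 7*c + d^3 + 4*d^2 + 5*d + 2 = -5*c^3 - 24*c^2 - 27*c + d^3 + d^2*(-3*c - 6) + d*(-9*c^2 - 30*c - 27)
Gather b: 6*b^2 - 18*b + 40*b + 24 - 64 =6*b^2 + 22*b - 40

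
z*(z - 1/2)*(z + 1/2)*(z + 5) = z^4 + 5*z^3 - z^2/4 - 5*z/4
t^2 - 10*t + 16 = (t - 8)*(t - 2)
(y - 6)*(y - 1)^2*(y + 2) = y^4 - 6*y^3 - 3*y^2 + 20*y - 12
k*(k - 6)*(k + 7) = k^3 + k^2 - 42*k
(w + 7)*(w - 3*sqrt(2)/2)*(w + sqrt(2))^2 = w^4 + sqrt(2)*w^3/2 + 7*w^3 - 4*w^2 + 7*sqrt(2)*w^2/2 - 28*w - 3*sqrt(2)*w - 21*sqrt(2)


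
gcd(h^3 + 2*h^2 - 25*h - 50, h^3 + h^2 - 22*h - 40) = h^2 - 3*h - 10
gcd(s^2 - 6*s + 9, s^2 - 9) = s - 3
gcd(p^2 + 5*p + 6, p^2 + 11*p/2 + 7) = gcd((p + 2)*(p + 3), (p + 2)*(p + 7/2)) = p + 2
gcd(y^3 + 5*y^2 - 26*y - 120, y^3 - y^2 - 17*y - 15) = y - 5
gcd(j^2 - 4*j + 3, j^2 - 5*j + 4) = j - 1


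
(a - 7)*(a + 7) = a^2 - 49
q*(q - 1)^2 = q^3 - 2*q^2 + q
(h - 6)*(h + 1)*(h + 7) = h^3 + 2*h^2 - 41*h - 42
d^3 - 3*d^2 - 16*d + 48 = (d - 4)*(d - 3)*(d + 4)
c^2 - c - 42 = (c - 7)*(c + 6)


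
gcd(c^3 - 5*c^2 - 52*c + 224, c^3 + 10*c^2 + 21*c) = c + 7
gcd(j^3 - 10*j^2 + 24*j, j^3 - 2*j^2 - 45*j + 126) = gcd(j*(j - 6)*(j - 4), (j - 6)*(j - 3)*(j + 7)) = j - 6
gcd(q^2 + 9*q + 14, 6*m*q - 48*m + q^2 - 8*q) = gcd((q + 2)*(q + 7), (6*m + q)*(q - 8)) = 1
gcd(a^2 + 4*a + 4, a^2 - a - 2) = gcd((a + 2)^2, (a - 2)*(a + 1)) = 1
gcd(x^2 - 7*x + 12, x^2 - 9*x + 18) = x - 3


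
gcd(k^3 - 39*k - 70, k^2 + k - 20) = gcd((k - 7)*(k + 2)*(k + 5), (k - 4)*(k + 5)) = k + 5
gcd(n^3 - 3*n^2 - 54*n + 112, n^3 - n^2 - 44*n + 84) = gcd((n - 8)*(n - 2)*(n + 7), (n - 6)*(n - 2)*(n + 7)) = n^2 + 5*n - 14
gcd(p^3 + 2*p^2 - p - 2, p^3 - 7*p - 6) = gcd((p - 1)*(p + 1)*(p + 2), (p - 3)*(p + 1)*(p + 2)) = p^2 + 3*p + 2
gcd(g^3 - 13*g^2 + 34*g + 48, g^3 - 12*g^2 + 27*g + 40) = g^2 - 7*g - 8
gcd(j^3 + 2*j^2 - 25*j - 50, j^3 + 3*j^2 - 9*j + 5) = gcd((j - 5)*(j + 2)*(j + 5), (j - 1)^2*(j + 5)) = j + 5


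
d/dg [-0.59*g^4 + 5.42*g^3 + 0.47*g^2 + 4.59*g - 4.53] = -2.36*g^3 + 16.26*g^2 + 0.94*g + 4.59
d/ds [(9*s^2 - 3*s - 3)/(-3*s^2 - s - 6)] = 3*(-6*s^2 - 42*s + 5)/(9*s^4 + 6*s^3 + 37*s^2 + 12*s + 36)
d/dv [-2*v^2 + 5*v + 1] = 5 - 4*v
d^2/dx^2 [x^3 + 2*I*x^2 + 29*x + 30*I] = 6*x + 4*I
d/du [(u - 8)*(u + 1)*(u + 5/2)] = 3*u^2 - 9*u - 51/2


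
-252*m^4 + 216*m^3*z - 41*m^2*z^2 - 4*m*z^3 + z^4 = (-6*m + z)*(-3*m + z)*(-2*m + z)*(7*m + z)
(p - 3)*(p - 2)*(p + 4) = p^3 - p^2 - 14*p + 24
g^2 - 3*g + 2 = (g - 2)*(g - 1)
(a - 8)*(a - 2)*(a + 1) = a^3 - 9*a^2 + 6*a + 16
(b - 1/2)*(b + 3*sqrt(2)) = b^2 - b/2 + 3*sqrt(2)*b - 3*sqrt(2)/2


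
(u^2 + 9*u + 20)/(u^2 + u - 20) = (u + 4)/(u - 4)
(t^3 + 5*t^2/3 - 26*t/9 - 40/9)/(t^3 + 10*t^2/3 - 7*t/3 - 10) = (t + 4/3)/(t + 3)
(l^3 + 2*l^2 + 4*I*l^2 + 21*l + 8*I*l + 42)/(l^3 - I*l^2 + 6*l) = (l^2 + l*(2 + 7*I) + 14*I)/(l*(l + 2*I))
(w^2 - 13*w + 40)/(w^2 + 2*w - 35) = (w - 8)/(w + 7)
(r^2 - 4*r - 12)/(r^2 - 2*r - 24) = (r + 2)/(r + 4)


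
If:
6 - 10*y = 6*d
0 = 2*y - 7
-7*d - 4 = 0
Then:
No Solution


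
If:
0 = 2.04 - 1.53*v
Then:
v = 1.33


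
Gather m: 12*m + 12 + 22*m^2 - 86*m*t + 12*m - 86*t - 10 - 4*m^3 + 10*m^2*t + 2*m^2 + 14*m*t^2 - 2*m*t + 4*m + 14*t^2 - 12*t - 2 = -4*m^3 + m^2*(10*t + 24) + m*(14*t^2 - 88*t + 28) + 14*t^2 - 98*t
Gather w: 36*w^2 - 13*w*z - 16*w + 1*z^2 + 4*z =36*w^2 + w*(-13*z - 16) + z^2 + 4*z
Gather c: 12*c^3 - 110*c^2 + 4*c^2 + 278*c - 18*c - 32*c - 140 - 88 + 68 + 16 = 12*c^3 - 106*c^2 + 228*c - 144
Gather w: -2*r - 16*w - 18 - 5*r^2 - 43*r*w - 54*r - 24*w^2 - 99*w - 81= -5*r^2 - 56*r - 24*w^2 + w*(-43*r - 115) - 99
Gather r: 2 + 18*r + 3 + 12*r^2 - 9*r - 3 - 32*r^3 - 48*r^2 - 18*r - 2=-32*r^3 - 36*r^2 - 9*r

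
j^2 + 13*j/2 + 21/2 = (j + 3)*(j + 7/2)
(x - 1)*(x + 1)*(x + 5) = x^3 + 5*x^2 - x - 5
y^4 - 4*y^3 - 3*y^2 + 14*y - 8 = (y - 4)*(y - 1)^2*(y + 2)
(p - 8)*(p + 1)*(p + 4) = p^3 - 3*p^2 - 36*p - 32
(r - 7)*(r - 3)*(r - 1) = r^3 - 11*r^2 + 31*r - 21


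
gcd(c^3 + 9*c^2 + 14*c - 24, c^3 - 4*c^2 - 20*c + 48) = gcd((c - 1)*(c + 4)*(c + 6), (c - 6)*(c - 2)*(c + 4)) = c + 4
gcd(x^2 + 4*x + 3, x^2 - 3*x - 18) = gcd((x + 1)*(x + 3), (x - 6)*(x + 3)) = x + 3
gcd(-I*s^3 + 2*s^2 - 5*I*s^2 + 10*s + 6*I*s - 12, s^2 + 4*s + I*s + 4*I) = 1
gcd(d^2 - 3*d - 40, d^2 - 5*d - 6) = 1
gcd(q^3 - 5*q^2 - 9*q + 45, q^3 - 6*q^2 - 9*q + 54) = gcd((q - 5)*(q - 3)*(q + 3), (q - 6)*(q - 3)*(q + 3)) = q^2 - 9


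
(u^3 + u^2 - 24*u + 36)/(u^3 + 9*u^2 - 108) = (u - 2)/(u + 6)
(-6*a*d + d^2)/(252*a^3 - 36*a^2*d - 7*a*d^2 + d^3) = -d/(42*a^2 + a*d - d^2)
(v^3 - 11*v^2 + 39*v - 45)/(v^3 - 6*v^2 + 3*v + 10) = (v^2 - 6*v + 9)/(v^2 - v - 2)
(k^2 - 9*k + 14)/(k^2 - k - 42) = (k - 2)/(k + 6)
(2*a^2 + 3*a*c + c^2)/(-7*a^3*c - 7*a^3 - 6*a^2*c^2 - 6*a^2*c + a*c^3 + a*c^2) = (-2*a - c)/(a*(7*a*c + 7*a - c^2 - c))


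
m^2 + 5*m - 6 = (m - 1)*(m + 6)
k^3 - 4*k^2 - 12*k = k*(k - 6)*(k + 2)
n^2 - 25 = (n - 5)*(n + 5)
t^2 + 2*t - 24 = (t - 4)*(t + 6)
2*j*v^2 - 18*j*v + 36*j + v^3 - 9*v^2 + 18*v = (2*j + v)*(v - 6)*(v - 3)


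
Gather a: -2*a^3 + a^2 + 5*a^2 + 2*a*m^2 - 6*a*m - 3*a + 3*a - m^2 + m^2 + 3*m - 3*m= -2*a^3 + 6*a^2 + a*(2*m^2 - 6*m)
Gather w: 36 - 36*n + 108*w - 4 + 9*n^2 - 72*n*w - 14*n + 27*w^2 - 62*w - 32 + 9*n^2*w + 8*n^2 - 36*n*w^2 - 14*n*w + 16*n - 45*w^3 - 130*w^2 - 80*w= 17*n^2 - 34*n - 45*w^3 + w^2*(-36*n - 103) + w*(9*n^2 - 86*n - 34)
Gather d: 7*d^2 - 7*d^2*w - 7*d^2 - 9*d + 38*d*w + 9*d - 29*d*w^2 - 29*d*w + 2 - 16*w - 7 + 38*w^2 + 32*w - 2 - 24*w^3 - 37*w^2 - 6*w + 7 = -7*d^2*w + d*(-29*w^2 + 9*w) - 24*w^3 + w^2 + 10*w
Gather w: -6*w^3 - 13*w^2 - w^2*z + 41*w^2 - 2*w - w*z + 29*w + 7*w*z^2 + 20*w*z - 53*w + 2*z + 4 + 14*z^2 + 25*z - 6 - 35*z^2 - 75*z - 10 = -6*w^3 + w^2*(28 - z) + w*(7*z^2 + 19*z - 26) - 21*z^2 - 48*z - 12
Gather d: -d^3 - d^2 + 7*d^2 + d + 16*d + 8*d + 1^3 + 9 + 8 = -d^3 + 6*d^2 + 25*d + 18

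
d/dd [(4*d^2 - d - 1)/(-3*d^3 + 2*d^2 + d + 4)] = 3*(4*d^4 - 2*d^3 - d^2 + 12*d - 1)/(9*d^6 - 12*d^5 - 2*d^4 - 20*d^3 + 17*d^2 + 8*d + 16)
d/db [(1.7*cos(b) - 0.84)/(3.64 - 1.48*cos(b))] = -4.9448*sin(b)/(1.48*cos(b) - 3.64)^2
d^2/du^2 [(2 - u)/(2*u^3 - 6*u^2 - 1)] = 12*(6*u^2*(u - 2)^3 + (u^2 - 2*u + (u - 2)*(u - 1))*(-2*u^3 + 6*u^2 + 1))/(-2*u^3 + 6*u^2 + 1)^3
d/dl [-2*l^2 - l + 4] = -4*l - 1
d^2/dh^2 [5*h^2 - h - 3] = 10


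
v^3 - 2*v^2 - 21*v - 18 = (v - 6)*(v + 1)*(v + 3)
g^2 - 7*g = g*(g - 7)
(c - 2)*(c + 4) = c^2 + 2*c - 8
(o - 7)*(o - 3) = o^2 - 10*o + 21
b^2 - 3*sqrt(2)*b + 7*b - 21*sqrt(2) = (b + 7)*(b - 3*sqrt(2))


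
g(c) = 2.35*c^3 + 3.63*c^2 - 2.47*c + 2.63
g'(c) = 7.05*c^2 + 7.26*c - 2.47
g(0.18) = 2.32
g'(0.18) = -0.93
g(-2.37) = -2.41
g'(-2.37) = 19.92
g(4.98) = 370.59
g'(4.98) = 208.53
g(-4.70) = -149.56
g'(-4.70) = 119.14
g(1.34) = 11.49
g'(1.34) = 19.92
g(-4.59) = -136.81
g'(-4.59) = 112.74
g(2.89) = 82.53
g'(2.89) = 77.39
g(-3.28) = -33.14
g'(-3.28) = 49.56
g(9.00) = 1987.58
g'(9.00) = 633.92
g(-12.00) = -3505.81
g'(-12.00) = 925.61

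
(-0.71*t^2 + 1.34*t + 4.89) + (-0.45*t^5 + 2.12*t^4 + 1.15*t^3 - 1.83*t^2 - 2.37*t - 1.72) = -0.45*t^5 + 2.12*t^4 + 1.15*t^3 - 2.54*t^2 - 1.03*t + 3.17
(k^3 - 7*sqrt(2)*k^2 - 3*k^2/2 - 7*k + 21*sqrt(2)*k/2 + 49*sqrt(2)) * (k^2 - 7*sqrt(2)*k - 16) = k^5 - 14*sqrt(2)*k^4 - 3*k^4/2 + 21*sqrt(2)*k^3 + 75*k^3 - 123*k^2 + 210*sqrt(2)*k^2 - 574*k - 168*sqrt(2)*k - 784*sqrt(2)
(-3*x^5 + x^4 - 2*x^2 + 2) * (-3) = 9*x^5 - 3*x^4 + 6*x^2 - 6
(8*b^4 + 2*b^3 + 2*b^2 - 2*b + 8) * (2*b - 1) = 16*b^5 - 4*b^4 + 2*b^3 - 6*b^2 + 18*b - 8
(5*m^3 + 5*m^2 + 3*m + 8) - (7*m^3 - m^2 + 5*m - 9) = -2*m^3 + 6*m^2 - 2*m + 17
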